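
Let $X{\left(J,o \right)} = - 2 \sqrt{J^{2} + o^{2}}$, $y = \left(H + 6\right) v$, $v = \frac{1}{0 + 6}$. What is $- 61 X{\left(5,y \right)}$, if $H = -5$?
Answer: $\frac{61 \sqrt{901}}{3} \approx 610.34$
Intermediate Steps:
$v = \frac{1}{6} \approx 0.16667$
$y = \frac{1}{6}$ ($y = \left(-5 + 6\right) \frac{1}{6} = 1 \cdot \frac{1}{6} = \frac{1}{6} \approx 0.16667$)
$- 61 X{\left(5,y \right)} = - 61 \left(- 2 \sqrt{5^{2} + \left(\frac{1}{6}\right)^{2}}\right) = - 61 \left(- 2 \sqrt{25 + \frac{1}{36}}\right) = - 61 \left(- 2 \sqrt{\frac{901}{36}}\right) = - 61 \left(- 2 \frac{\sqrt{901}}{6}\right) = - 61 \left(- \frac{\sqrt{901}}{3}\right) = \frac{61 \sqrt{901}}{3}$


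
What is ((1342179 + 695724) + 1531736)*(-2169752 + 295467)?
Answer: -6690520833115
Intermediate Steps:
((1342179 + 695724) + 1531736)*(-2169752 + 295467) = (2037903 + 1531736)*(-1874285) = 3569639*(-1874285) = -6690520833115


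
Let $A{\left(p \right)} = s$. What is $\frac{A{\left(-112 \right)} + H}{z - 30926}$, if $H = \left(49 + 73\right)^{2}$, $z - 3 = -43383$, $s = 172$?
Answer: $- \frac{7528}{37153} \approx -0.20262$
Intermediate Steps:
$A{\left(p \right)} = 172$
$z = -43380$ ($z = 3 - 43383 = -43380$)
$H = 14884$ ($H = 122^{2} = 14884$)
$\frac{A{\left(-112 \right)} + H}{z - 30926} = \frac{172 + 14884}{-43380 - 30926} = \frac{15056}{-74306} = 15056 \left(- \frac{1}{74306}\right) = - \frac{7528}{37153}$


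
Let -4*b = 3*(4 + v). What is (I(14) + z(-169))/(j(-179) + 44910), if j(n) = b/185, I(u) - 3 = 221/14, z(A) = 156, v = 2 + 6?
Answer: 452695/116316774 ≈ 0.0038919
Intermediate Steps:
v = 8
b = -9 (b = -3*(4 + 8)/4 = -3*12/4 = -¼*36 = -9)
I(u) = 263/14 (I(u) = 3 + 221/14 = 263/14)
j(n) = -9/185
(I(14) + z(-169))/(j(-179) + 44910) = (263/14 + 156)/(-9/185 + 44910) = 2447/(14*(8308341/185)) = (2447/14)*(185/8308341) = 452695/116316774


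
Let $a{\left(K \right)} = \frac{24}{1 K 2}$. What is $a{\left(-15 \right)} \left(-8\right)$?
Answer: $\frac{32}{5} \approx 6.4$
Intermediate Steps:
$a{\left(K \right)} = \frac{12}{K}$ ($a{\left(K \right)} = \frac{24}{K 2} = \frac{24}{2 K} = 24 \frac{1}{2 K} = \frac{12}{K}$)
$a{\left(-15 \right)} \left(-8\right) = \frac{12}{-15} \left(-8\right) = 12 \left(- \frac{1}{15}\right) \left(-8\right) = \left(- \frac{4}{5}\right) \left(-8\right) = \frac{32}{5}$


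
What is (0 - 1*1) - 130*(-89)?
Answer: 11569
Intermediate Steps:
(0 - 1*1) - 130*(-89) = (0 - 1) + 11570 = -1 + 11570 = 11569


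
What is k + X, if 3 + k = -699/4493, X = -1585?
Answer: -7135583/4493 ≈ -1588.2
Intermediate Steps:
k = -14178/4493 (k = -3 - 699/4493 = -14178/4493 ≈ -3.1556)
k + X = -14178/4493 - 1585 = -7135583/4493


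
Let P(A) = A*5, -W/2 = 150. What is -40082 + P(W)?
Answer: -41582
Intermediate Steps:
W = -300 (W = -2*150 = -300)
P(A) = 5*A
-40082 + P(W) = -40082 + 5*(-300) = -40082 - 1500 = -41582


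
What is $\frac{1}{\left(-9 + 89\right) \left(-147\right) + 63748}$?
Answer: $\frac{1}{51988} \approx 1.9235 \cdot 10^{-5}$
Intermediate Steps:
$\frac{1}{\left(-9 + 89\right) \left(-147\right) + 63748} = \frac{1}{80 \left(-147\right) + 63748} = \frac{1}{-11760 + 63748} = \frac{1}{51988}$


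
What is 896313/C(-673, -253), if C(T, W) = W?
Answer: -81483/23 ≈ -3542.7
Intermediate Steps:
896313/C(-673, -253) = 896313/(-253) = 896313*(-1/253) = -81483/23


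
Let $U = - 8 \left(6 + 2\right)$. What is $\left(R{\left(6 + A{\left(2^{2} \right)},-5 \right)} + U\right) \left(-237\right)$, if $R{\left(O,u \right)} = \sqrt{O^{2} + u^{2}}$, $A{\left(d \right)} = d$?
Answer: $15168 - 1185 \sqrt{5} \approx 12518.0$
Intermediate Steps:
$U = -64$ ($U = \left(-8\right) 8 = -64$)
$\left(R{\left(6 + A{\left(2^{2} \right)},-5 \right)} + U\right) \left(-237\right) = \left(\sqrt{\left(6 + 2^{2}\right)^{2} + \left(-5\right)^{2}} - 64\right) \left(-237\right) = \left(\sqrt{\left(6 + 4\right)^{2} + 25} - 64\right) \left(-237\right) = \left(\sqrt{10^{2} + 25} - 64\right) \left(-237\right) = \left(\sqrt{100 + 25} - 64\right) \left(-237\right) = \left(\sqrt{125} - 64\right) \left(-237\right) = \left(5 \sqrt{5} - 64\right) \left(-237\right) = \left(-64 + 5 \sqrt{5}\right) \left(-237\right) = 15168 - 1185 \sqrt{5}$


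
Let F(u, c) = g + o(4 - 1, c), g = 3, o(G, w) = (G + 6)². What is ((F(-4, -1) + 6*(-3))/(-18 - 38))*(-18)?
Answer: 297/14 ≈ 21.214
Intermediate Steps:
o(G, w) = (6 + G)²
F(u, c) = 84 (F(u, c) = 3 + (6 + (4 - 1))² = 3 + (6 + 3)² = 3 + 9² = 3 + 81 = 84)
((F(-4, -1) + 6*(-3))/(-18 - 38))*(-18) = ((84 + 6*(-3))/(-18 - 38))*(-18) = ((84 - 18)/(-56))*(-18) = (66*(-1/56))*(-18) = -33/28*(-18) = 297/14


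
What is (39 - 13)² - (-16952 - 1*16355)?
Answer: 33983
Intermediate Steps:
(39 - 13)² - (-16952 - 1*16355) = 26² - (-16952 - 16355) = 676 - 1*(-33307) = 676 + 33307 = 33983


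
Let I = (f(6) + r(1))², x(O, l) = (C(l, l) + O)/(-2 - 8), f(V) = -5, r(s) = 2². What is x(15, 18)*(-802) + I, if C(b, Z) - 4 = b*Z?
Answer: 137548/5 ≈ 27510.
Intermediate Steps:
r(s) = 4
C(b, Z) = 4 + Z*b (C(b, Z) = 4 + b*Z = 4 + Z*b)
x(O, l) = -⅖ - O/10 - l²/10 (x(O, l) = ((4 + l*l) + O)/(-2 - 8) = ((4 + l²) + O)/(-10) = (4 + O + l²)*(-⅒) = -⅖ - O/10 - l²/10)
I = 1 (I = (-5 + 4)² = (-1)² = 1)
x(15, 18)*(-802) + I = (-⅖ - ⅒*15 - ⅒*18²)*(-802) + 1 = (-⅖ - 3/2 - ⅒*324)*(-802) + 1 = (-⅖ - 3/2 - 162/5)*(-802) + 1 = -343/10*(-802) + 1 = 137543/5 + 1 = 137548/5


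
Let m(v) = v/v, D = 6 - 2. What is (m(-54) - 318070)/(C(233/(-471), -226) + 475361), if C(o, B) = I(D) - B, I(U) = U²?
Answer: -318069/475603 ≈ -0.66877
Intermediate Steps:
D = 4
m(v) = 1
C(o, B) = 16 - B (C(o, B) = 4² - B = 16 - B)
(m(-54) - 318070)/(C(233/(-471), -226) + 475361) = (1 - 318070)/((16 - 1*(-226)) + 475361) = -318069/((16 + 226) + 475361) = -318069/(242 + 475361) = -318069/475603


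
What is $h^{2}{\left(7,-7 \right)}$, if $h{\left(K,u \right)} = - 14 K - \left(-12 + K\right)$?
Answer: $8649$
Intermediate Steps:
$h{\left(K,u \right)} = 12 - 15 K$
$h^{2}{\left(7,-7 \right)} = \left(12 - 105\right)^{2} = \left(-93\right)^{2} = 8649$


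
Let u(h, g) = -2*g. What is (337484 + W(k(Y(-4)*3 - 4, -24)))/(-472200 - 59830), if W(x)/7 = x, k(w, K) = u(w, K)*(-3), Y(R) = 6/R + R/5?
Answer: -168238/266015 ≈ -0.63244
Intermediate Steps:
Y(R) = 6/R + R/5 (Y(R) = 6/R + R*(⅕) = 6/R + R/5)
k(w, K) = 6*K (k(w, K) = -2*K*(-3) = 6*K)
W(x) = 7*x
(337484 + W(k(Y(-4)*3 - 4, -24)))/(-472200 - 59830) = (337484 + 7*(6*(-24)))/(-472200 - 59830) = (337484 + 7*(-144))/(-532030) = (337484 - 1008)*(-1/532030) = 336476*(-1/532030) = -168238/266015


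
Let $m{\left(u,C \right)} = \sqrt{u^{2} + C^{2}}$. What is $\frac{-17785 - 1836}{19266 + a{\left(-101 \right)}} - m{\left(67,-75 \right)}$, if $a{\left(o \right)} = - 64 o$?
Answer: $- \frac{19621}{25730} - \sqrt{10114} \approx -101.33$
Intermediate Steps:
$m{\left(u,C \right)} = \sqrt{C^{2} + u^{2}}$
$\frac{-17785 - 1836}{19266 + a{\left(-101 \right)}} - m{\left(67,-75 \right)} = \frac{-17785 - 1836}{19266 - -6464} - \sqrt{\left(-75\right)^{2} + 67^{2}} = - \frac{19621}{19266 + 6464} - \sqrt{5625 + 4489} = - \frac{19621}{25730} - \sqrt{10114}$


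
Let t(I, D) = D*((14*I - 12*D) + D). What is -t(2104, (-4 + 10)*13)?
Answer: -2230644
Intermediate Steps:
t(I, D) = D*(-11*D + 14*I) (t(I, D) = D*((-12*D + 14*I) + D) = D*(-11*D + 14*I))
-t(2104, (-4 + 10)*13) = -(-4 + 10)*13*(-11*(-4 + 10)*13 + 14*2104) = -6*13*(-66*13 + 29456) = -78*(-11*78 + 29456) = -78*(-858 + 29456) = -78*28598 = -1*2230644 = -2230644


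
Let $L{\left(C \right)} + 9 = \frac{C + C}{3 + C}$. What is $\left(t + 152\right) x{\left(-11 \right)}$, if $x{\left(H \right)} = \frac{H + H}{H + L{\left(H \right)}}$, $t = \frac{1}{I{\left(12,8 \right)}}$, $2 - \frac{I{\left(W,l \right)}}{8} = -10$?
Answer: $\frac{160523}{828} \approx 193.87$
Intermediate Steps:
$I{\left(W,l \right)} = 96$ ($I{\left(W,l \right)} = 16 - -80 = 16 + 80 = 96$)
$t = \frac{1}{96} \approx 0.010417$
$L{\left(C \right)} = -9 + \frac{2 C}{3 + C}$ ($L{\left(C \right)} = -9 + \frac{C + C}{3 + C} = -9 + \frac{2 C}{3 + C}$)
$x{\left(H \right)} = \frac{2 H}{H + \frac{-27 - 7 H}{3 + H}}$ ($x{\left(H \right)} = \frac{H + H}{H + \frac{-27 - 7 H}{3 + H}} = \frac{2 H}{H + \frac{-27 - 7 H}{3 + H}}$)
$\left(t + 152\right) x{\left(-11 \right)} = \left(\frac{1}{96} + 152\right) 2 \left(-11\right) \frac{1}{-27 + \left(-11\right)^{2} - -44} \left(3 - 11\right) = \frac{14593 \cdot 2 \left(-11\right) \frac{1}{-27 + 121 + 44} \left(-8\right)}{96} = \frac{14593 \cdot 2 \left(-11\right) \frac{1}{138} \left(-8\right)}{96} = \frac{14593}{96} \cdot \frac{88}{69} = \frac{160523}{828}$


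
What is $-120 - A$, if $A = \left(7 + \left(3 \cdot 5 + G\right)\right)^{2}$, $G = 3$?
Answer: $-745$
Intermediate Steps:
$A = 625$ ($A = \left(7 + \left(3 \cdot 5 + 3\right)\right)^{2} = \left(7 + \left(15 + 3\right)\right)^{2} = \left(7 + 18\right)^{2} = 25^{2} = 625$)
$-120 - A = -120 - 625 = -745$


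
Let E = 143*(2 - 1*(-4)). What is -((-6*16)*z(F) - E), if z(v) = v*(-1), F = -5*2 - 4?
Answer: 2202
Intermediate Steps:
F = -14 (F = -10 - 4 = -14)
E = 858 (E = 143*(2 + 4) = 143*6 = 858)
z(v) = -v
-((-6*16)*z(F) - E) = -((-6*16)*(-1*(-14)) - 1*858) = -(-96*14 - 858) = -(-1344 - 858) = -1*(-2202) = 2202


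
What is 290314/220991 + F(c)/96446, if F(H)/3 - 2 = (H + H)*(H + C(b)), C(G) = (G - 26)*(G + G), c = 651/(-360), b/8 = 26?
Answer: -962088814607/133558420800 ≈ -7.2035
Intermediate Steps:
b = 208 (b = 8*26 = 208)
c = -217/120 (c = 651*(-1/360) = -217/120 ≈ -1.8083)
C(G) = 2*G*(-26 + G) (C(G) = (-26 + G)*(2*G) = 2*G*(-26 + G))
F(H) = 6 + 6*H*(75712 + H) (F(H) = 6 + 3*((H + H)*(H + 2*208*(-26 + 208))) = 6 + 3*((2*H)*(H + 2*208*182)) = 6 + 3*((2*H)*(H + 75712)) = 6 + 3*((2*H)*(75712 + H)) = 6 + 3*(2*H*(75712 + H)) = 6 + 6*H*(75712 + H))
290314/220991 + F(c)/96446 = 290314/220991 + (6 + 6*(-217/120)**2 + 454272*(-217/120))/96446 = 290314*(1/220991) + (6 + 6*(47089/14400) - 4107376/5)*(1/96446) = 758/577 + (6 + 47089/2400 - 4107376/5)*(1/96446) = 758/577 - 1971478991/2400*1/96446 = 758/577 - 1971478991/231470400 = -962088814607/133558420800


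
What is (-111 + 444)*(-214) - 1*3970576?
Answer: -4041838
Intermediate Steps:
(-111 + 444)*(-214) - 1*3970576 = 333*(-214) - 3970576 = -71262 - 3970576 = -4041838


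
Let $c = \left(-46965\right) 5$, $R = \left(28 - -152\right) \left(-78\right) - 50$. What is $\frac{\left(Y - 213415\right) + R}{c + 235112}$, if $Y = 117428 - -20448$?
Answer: $- \frac{89629}{287} \approx -312.3$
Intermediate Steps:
$Y = 137876$ ($Y = 117428 + 20448 = 137876$)
$R = -14090$ ($R = \left(28 + 152\right) \left(-78\right) - 50 = 180 \left(-78\right) - 50 = -14040 - 50 = -14090$)
$c = -234825$
$\frac{\left(Y - 213415\right) + R}{c + 235112} = \frac{\left(137876 - 213415\right) - 14090}{-234825 + 235112} = \frac{-75539 - 14090}{287} = \left(-89629\right) \frac{1}{287} = - \frac{89629}{287}$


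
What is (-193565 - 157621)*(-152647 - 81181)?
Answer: 82117120008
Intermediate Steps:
(-193565 - 157621)*(-152647 - 81181) = -351186*(-233828) = 82117120008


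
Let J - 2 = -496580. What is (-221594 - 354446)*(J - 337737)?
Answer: 480598812600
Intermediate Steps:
J = -496578 (J = 2 - 496580 = -496578)
(-221594 - 354446)*(J - 337737) = (-221594 - 354446)*(-496578 - 337737) = -576040*(-834315) = 480598812600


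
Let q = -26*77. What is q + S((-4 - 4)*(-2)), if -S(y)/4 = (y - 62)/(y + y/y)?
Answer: -33850/17 ≈ -1991.2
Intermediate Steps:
S(y) = -4*(-62 + y)/(1 + y) (S(y) = -4*(y - 62)/(y + y/y) = -4*(-62 + y)/(y + 1) = -4*(-62 + y)/(1 + y))
q = -2002
q + S((-4 - 4)*(-2)) = -2002 + 4*(62 - (-4 - 4)*(-2))/(1 + (-4 - 4)*(-2)) = -2002 + 4*(62 - (-8)*(-2))/(1 - 8*(-2)) = -2002 + 4*(62 - 1*16)/(1 + 16) = -2002 + 4*(62 - 16)/17 = -2002 + 4*(1/17)*46 = -2002 + 184/17 = -33850/17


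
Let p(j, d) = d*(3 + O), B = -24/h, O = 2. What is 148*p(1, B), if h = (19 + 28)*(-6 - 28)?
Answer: 8880/799 ≈ 11.114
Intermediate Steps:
h = -1598 (h = 47*(-34) = -1598)
B = 12/799 (B = -24/(-1598) = -24*(-1/1598) = 12/799 ≈ 0.015019)
p(j, d) = 5*d (p(j, d) = d*(3 + 2) = d*5 = 5*d)
148*p(1, B) = 148*(5*(12/799)) = 148*(60/799) = 8880/799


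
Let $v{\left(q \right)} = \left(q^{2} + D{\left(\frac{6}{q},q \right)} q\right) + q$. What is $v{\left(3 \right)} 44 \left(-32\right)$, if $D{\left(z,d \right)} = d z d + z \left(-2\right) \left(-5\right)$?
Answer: $-177408$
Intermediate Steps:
$D{\left(z,d \right)} = 10 z + z d^{2}$ ($D{\left(z,d \right)} = z d^{2} + - 2 z \left(-5\right) = z d^{2} + 10 z = 10 z + z d^{2}$)
$v{\left(q \right)} = 60 + q + 7 q^{2}$ ($v{\left(q \right)} = \left(q^{2} + \frac{6}{q} \left(10 + q^{2}\right) q\right) + q = \left(q^{2} + \frac{6 \left(10 + q^{2}\right)}{q} q\right) + q = \left(q^{2} + \left(60 + 6 q^{2}\right)\right) + q = \left(60 + 7 q^{2}\right) + q = 60 + q + 7 q^{2}$)
$v{\left(3 \right)} 44 \left(-32\right) = \left(60 + 3 + 7 \cdot 3^{2}\right) 44 \left(-32\right) = \left(60 + 3 + 7 \cdot 9\right) 44 \left(-32\right) = \left(60 + 3 + 63\right) 44 \left(-32\right) = 126 \cdot 44 \left(-32\right) = 5544 \left(-32\right) = -177408$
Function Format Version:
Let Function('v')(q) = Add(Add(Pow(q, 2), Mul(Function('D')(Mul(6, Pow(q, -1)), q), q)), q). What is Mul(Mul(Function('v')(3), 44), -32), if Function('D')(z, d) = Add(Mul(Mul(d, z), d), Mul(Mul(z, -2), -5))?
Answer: -177408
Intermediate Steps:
Function('D')(z, d) = Add(Mul(10, z), Mul(z, Pow(d, 2))) (Function('D')(z, d) = Add(Mul(z, Pow(d, 2)), Mul(Mul(-2, z), -5)) = Add(Mul(z, Pow(d, 2)), Mul(10, z)) = Add(Mul(10, z), Mul(z, Pow(d, 2))))
Function('v')(q) = Add(60, q, Mul(7, Pow(q, 2))) (Function('v')(q) = Add(Add(Pow(q, 2), Mul(Mul(Mul(6, Pow(q, -1)), Add(10, Pow(q, 2))), q)), q) = Add(Add(Pow(q, 2), Mul(Mul(6, Pow(q, -1), Add(10, Pow(q, 2))), q)), q) = Add(Add(Pow(q, 2), Add(60, Mul(6, Pow(q, 2)))), q) = Add(Add(60, Mul(7, Pow(q, 2))), q) = Add(60, q, Mul(7, Pow(q, 2))))
Mul(Mul(Function('v')(3), 44), -32) = Mul(Mul(Add(60, 3, Mul(7, Pow(3, 2))), 44), -32) = Mul(Mul(Add(60, 3, Mul(7, 9)), 44), -32) = Mul(Mul(Add(60, 3, 63), 44), -32) = Mul(Mul(126, 44), -32) = Mul(5544, -32) = -177408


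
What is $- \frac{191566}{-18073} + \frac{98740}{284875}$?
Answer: $\frac{212667518}{19428475} \approx 10.946$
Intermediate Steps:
$- \frac{191566}{-18073} + \frac{98740}{284875} = \left(-191566\right) \left(- \frac{1}{18073}\right) + 98740 \cdot \frac{1}{284875} = \frac{191566}{18073} + \frac{19748}{56975} = \frac{212667518}{19428475}$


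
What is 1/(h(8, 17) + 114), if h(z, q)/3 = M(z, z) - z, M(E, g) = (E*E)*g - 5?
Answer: 1/1611 ≈ 0.00062073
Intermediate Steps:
M(E, g) = -5 + g*E² (M(E, g) = E²*g - 5 = g*E² - 5 = -5 + g*E²)
h(z, q) = -15 - 3*z + 3*z³ (h(z, q) = 3*((-5 + z*z²) - z) = 3*((-5 + z³) - z) = 3*(-5 + z³ - z) = -15 - 3*z + 3*z³)
1/(h(8, 17) + 114) = 1/((-15 - 3*8 + 3*8³) + 114) = 1/((-15 - 24 + 3*512) + 114) = 1/((-15 - 24 + 1536) + 114) = 1/(1497 + 114) = 1/1611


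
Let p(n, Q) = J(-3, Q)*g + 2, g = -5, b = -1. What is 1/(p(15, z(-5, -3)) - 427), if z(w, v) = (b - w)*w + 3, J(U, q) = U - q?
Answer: -1/495 ≈ -0.0020202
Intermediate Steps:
z(w, v) = 3 + w*(-1 - w) (z(w, v) = (-1 - w)*w + 3 = w*(-1 - w) + 3 = 3 + w*(-1 - w))
p(n, Q) = 17 + 5*Q (p(n, Q) = (-3 - Q)*(-5) + 2 = (15 + 5*Q) + 2 = 17 + 5*Q)
1/(p(15, z(-5, -3)) - 427) = 1/((17 + 5*(3 - 1*(-5) - 1*(-5)**2)) - 427) = 1/((17 + 5*(3 + 5 - 1*25)) - 427) = 1/((17 + 5*(3 + 5 - 25)) - 427) = 1/((17 + 5*(-17)) - 427) = 1/((17 - 85) - 427) = 1/(-68 - 427) = 1/(-495) = -1/495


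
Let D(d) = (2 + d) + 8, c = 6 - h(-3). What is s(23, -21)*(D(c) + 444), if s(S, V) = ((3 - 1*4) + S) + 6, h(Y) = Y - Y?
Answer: 12880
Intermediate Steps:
h(Y) = 0
c = 6 (c = 6 - 1*0 = 6 + 0 = 6)
D(d) = 10 + d
s(S, V) = 5 + S (s(S, V) = ((3 - 4) + S) + 6 = (-1 + S) + 6 = 5 + S)
s(23, -21)*(D(c) + 444) = (5 + 23)*((10 + 6) + 444) = 28*(16 + 444) = 28*460 = 12880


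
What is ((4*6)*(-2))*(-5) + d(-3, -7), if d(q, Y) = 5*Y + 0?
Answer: 205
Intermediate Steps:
d(q, Y) = 5*Y
((4*6)*(-2))*(-5) + d(-3, -7) = ((4*6)*(-2))*(-5) + 5*(-7) = (24*(-2))*(-5) - 35 = -48*(-5) - 35 = 240 - 35 = 205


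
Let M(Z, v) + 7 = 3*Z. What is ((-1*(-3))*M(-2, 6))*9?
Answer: -351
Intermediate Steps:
M(Z, v) = -7 + 3*Z
((-1*(-3))*M(-2, 6))*9 = ((-1*(-3))*(-7 + 3*(-2)))*9 = (3*(-7 - 6))*9 = (3*(-13))*9 = -39*9 = -351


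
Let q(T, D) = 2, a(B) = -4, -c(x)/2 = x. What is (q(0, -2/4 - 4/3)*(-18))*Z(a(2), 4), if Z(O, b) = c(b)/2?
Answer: 144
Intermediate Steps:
c(x) = -2*x
Z(O, b) = -b (Z(O, b) = -2*b/2 = -2*b*(1/2) = -b)
(q(0, -2/4 - 4/3)*(-18))*Z(a(2), 4) = (2*(-18))*(-1*4) = -36*(-4) = 144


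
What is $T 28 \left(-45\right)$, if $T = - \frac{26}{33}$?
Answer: $\frac{10920}{11} \approx 992.73$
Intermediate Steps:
$T = - \frac{26}{33}$ ($T = \left(-26\right) \frac{1}{33} = - \frac{26}{33} \approx -0.78788$)
$T 28 \left(-45\right) = \left(- \frac{26}{33}\right) 28 \left(-45\right) = \left(- \frac{728}{33}\right) \left(-45\right) = \frac{10920}{11}$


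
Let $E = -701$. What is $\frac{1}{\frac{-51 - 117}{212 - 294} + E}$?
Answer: $- \frac{41}{28657} \approx -0.0014307$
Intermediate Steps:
$\frac{1}{\frac{-51 - 117}{212 - 294} + E} = \frac{1}{\frac{-51 - 117}{212 - 294} - 701} = \frac{1}{- \frac{168}{-82} - 701} = \frac{1}{\left(-168\right) \left(- \frac{1}{82}\right) - 701} = \frac{1}{\frac{84}{41} - 701} = \frac{1}{- \frac{28657}{41}} = - \frac{41}{28657}$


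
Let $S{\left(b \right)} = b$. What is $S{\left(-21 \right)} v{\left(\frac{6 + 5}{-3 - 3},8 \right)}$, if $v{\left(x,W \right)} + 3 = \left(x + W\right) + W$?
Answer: $- \frac{469}{2} \approx -234.5$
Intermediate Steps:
$v{\left(x,W \right)} = -3 + x + 2 W$ ($v{\left(x,W \right)} = -3 + \left(\left(x + W\right) + W\right) = -3 + \left(\left(W + x\right) + W\right) = -3 + \left(x + 2 W\right) = -3 + x + 2 W$)
$S{\left(-21 \right)} v{\left(\frac{6 + 5}{-3 - 3},8 \right)} = - 21 \left(-3 + \frac{6 + 5}{-3 - 3} + 2 \cdot 8\right) = - 21 \left(-3 + \frac{11}{-6} + 16\right) = - 21 \left(-3 + 11 \left(- \frac{1}{6}\right) + 16\right) = - 21 \left(-3 - \frac{11}{6} + 16\right) = \left(-21\right) \frac{67}{6} = - \frac{469}{2}$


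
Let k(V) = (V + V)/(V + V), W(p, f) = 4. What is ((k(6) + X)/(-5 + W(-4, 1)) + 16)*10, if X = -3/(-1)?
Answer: 120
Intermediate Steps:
X = 3 (X = -3*(-1) = 3)
k(V) = 1 (k(V) = (2*V)/((2*V)) = (2*V)*(1/(2*V)) = 1)
((k(6) + X)/(-5 + W(-4, 1)) + 16)*10 = ((1 + 3)/(-5 + 4) + 16)*10 = (4/(-1) + 16)*10 = (4*(-1) + 16)*10 = (-4 + 16)*10 = 12*10 = 120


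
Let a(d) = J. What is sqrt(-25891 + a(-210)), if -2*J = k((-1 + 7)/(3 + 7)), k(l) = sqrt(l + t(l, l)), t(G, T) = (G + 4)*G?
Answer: sqrt(-647275 - 5*sqrt(21))/5 ≈ 160.91*I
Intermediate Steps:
t(G, T) = G*(4 + G) (t(G, T) = (4 + G)*G = G*(4 + G))
k(l) = sqrt(l + l*(4 + l))
J = -sqrt(21)/5 (J = -sqrt(5 + (-1 + 7)/(3 + 7))*(sqrt(-1 + 7)/sqrt(3 + 7))/2 = -sqrt(5 + 6/10)*(sqrt(15)/5)/2 = -sqrt(5 + 6*(1/10))*(sqrt(15)/5)/2 = -sqrt(15)*sqrt(5 + 3/5)/5/2 = -2*sqrt(21)/5/2 = -sqrt(21)/5 ≈ -0.91652)
a(d) = -sqrt(21)/5
sqrt(-25891 + a(-210)) = sqrt(-25891 - sqrt(21)/5)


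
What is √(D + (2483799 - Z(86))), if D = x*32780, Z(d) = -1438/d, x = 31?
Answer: 2*√1617873022/43 ≈ 1870.8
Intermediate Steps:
D = 1016180 (D = 31*32780 = 1016180)
√(D + (2483799 - Z(86))) = √(1016180 + (2483799 - (-1438)/86)) = √(1016180 + (2483799 - 1*(-719/43))) = √(1016180 + (2483799 + 719/43)) = √(1016180 + 106804076/43) = √(150499816/43) = 2*√1617873022/43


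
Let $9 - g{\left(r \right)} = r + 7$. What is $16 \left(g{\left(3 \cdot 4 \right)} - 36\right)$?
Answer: $-736$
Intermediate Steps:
$g{\left(r \right)} = 2 - r$ ($g{\left(r \right)} = 9 - \left(r + 7\right) = 9 - \left(7 + r\right) = 2 - r$)
$16 \left(g{\left(3 \cdot 4 \right)} - 36\right) = 16 \left(\left(2 - 3 \cdot 4\right) - 36\right) = 16 \left(\left(2 - 12\right) - 36\right) = 16 \left(-10 - 36\right) = 16 \left(-46\right) = -736$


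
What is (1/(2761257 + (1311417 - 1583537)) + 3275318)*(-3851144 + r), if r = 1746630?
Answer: -17157503319696339438/2489137 ≈ -6.8930e+12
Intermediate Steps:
(1/(2761257 + (1311417 - 1583537)) + 3275318)*(-3851144 + r) = (1/(2761257 + (1311417 - 1583537)) + 3275318)*(-3851144 + 1746630) = (1/(2761257 - 272120) + 3275318)*(-2104514) = (1/2489137 + 3275318)*(-2104514) = (8152715220567/2489137)*(-2104514) = -17157503319696339438/2489137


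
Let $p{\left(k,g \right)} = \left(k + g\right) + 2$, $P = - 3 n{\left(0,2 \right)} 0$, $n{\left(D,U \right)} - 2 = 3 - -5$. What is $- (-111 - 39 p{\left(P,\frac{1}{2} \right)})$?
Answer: $\frac{417}{2} \approx 208.5$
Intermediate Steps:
$n{\left(D,U \right)} = 10$ ($n{\left(D,U \right)} = 2 + \left(3 - -5\right) = 2 + \left(3 + 5\right) = 2 + 8 = 10$)
$P = 0$ ($P = \left(-3\right) 10 \cdot 0 = \left(-30\right) 0 = 0$)
$p{\left(k,g \right)} = 2 + g + k$ ($p{\left(k,g \right)} = \left(g + k\right) + 2 = 2 + g + k$)
$- (-111 - 39 p{\left(P,\frac{1}{2} \right)}) = - (-111 - 39 \left(2 + \frac{1}{2} + 0\right)) = - (-111 - \frac{195}{2}) = \left(-1\right) \left(- \frac{417}{2}\right) = \frac{417}{2}$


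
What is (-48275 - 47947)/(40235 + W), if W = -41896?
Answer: 96222/1661 ≈ 57.930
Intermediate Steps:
(-48275 - 47947)/(40235 + W) = (-48275 - 47947)/(40235 - 41896) = -96222/(-1661) = -96222*(-1/1661) = 96222/1661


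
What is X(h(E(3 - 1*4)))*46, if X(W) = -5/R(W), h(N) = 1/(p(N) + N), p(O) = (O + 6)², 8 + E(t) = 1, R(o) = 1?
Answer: -230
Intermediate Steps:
E(t) = -7 (E(t) = -8 + 1 = -7)
p(O) = (6 + O)²
h(N) = 1/(N + (6 + N)²) (h(N) = 1/((6 + N)² + N) = 1/(N + (6 + N)²))
X(W) = -5 (X(W) = -5/1 = -5*1 = -5)
X(h(E(3 - 1*4)))*46 = -5*46 = -230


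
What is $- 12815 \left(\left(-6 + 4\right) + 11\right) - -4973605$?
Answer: $4858270$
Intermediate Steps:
$- 12815 \left(\left(-6 + 4\right) + 11\right) - -4973605 = - 12815 \left(-2 + 11\right) + 4973605 = \left(-12815\right) 9 + 4973605 = -115335 + 4973605 = 4858270$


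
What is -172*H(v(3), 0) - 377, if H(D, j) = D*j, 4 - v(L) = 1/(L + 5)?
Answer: -377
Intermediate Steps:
v(L) = 4 - 1/(5 + L) (v(L) = 4 - 1/(L + 5) = 4 - 1/(5 + L))
-172*H(v(3), 0) - 377 = -172*(19 + 4*3)/(5 + 3)*0 - 377 = -172*(19 + 12)/8*0 - 377 = -172*(⅛)*31*0 - 377 = -1333*0/2 - 377 = -172*0 - 377 = 0 - 377 = -377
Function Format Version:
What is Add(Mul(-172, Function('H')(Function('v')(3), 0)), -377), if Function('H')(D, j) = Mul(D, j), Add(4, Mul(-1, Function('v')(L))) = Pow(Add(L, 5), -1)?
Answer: -377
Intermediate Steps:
Function('v')(L) = Add(4, Mul(-1, Pow(Add(5, L), -1))) (Function('v')(L) = Add(4, Mul(-1, Pow(Add(L, 5), -1))) = Add(4, Mul(-1, Pow(Add(5, L), -1))))
Add(Mul(-172, Function('H')(Function('v')(3), 0)), -377) = Add(Mul(-172, Mul(Mul(Pow(Add(5, 3), -1), Add(19, Mul(4, 3))), 0)), -377) = Add(Mul(-172, Mul(Mul(Pow(8, -1), Add(19, 12)), 0)), -377) = Add(Mul(-172, Mul(Mul(Rational(1, 8), 31), 0)), -377) = Add(Mul(-172, Mul(Rational(31, 8), 0)), -377) = Add(Mul(-172, 0), -377) = Add(0, -377) = -377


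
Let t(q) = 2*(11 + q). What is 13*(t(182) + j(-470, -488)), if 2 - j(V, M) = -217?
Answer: 7865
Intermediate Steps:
j(V, M) = 219 (j(V, M) = 2 - 1*(-217) = 2 + 217 = 219)
t(q) = 22 + 2*q
13*(t(182) + j(-470, -488)) = 13*((22 + 2*182) + 219) = 13*((22 + 364) + 219) = 13*(386 + 219) = 13*605 = 7865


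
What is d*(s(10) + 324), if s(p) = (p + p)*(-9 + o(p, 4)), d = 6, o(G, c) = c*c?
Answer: 2784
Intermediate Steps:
o(G, c) = c²
s(p) = 14*p (s(p) = (p + p)*(-9 + 4²) = (2*p)*(-9 + 16) = (2*p)*7 = 14*p)
d*(s(10) + 324) = 6*(14*10 + 324) = 6*(140 + 324) = 6*464 = 2784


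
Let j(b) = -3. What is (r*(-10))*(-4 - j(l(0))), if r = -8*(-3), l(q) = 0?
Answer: 240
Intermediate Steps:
r = 24
(r*(-10))*(-4 - j(l(0))) = (24*(-10))*(-4 - 1*(-3)) = -240*(-4 + 3) = -240*(-1) = 240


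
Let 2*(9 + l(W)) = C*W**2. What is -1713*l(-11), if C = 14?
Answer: -1435494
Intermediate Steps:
l(W) = -9 + 7*W**2 (l(W) = -9 + (14*W**2)/2 = -9 + 7*W**2)
-1713*l(-11) = -1713*(-9 + 7*(-11)**2) = -1713*(-9 + 7*121) = -1713*(-9 + 847) = -1713*838 = -1435494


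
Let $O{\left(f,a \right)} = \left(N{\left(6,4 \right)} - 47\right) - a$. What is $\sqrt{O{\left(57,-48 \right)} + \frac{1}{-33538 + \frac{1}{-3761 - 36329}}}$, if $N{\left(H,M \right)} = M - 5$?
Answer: $\frac{i \sqrt{53902545297890}}{1344538421} \approx 0.0054605 i$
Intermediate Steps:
$N{\left(H,M \right)} = -5 + M$
$O{\left(f,a \right)} = -48 - a$ ($O{\left(f,a \right)} = \left(\left(-5 + 4\right) - 47\right) - a = \left(-1 - 47\right) - a = -48 - a$)
$\sqrt{O{\left(57,-48 \right)} + \frac{1}{-33538 + \frac{1}{-3761 - 36329}}} = \sqrt{\left(-48 - -48\right) + \frac{1}{-33538 + \frac{1}{-3761 - 36329}}} = \sqrt{\left(-48 + 48\right) + \frac{1}{-33538 + \frac{1}{-40090}}} = \sqrt{0 + \frac{1}{-33538 - \frac{1}{40090}}} = \sqrt{0 + \frac{1}{- \frac{1344538421}{40090}}} = \sqrt{0 - \frac{40090}{1344538421}} = \sqrt{- \frac{40090}{1344538421}} = \frac{i \sqrt{53902545297890}}{1344538421}$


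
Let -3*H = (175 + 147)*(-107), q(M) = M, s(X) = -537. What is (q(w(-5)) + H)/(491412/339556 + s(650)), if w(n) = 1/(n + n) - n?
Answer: -29260134743/1363876200 ≈ -21.454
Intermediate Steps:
w(n) = 1/(2*n) - n
H = 34454/3 (H = -(175 + 147)*(-107)/3 = -322*(-107)/3 = -⅓*(-34454) = 34454/3 ≈ 11485.)
(q(w(-5)) + H)/(491412/339556 + s(650)) = (((½)/(-5) - 1*(-5)) + 34454/3)/(491412/339556 - 537) = (((½)*(-⅕) + 5) + 34454/3)/(491412*(1/339556) - 537) = ((-⅒ + 5) + 34454/3)/(122853/84889 - 537) = (49/10 + 34454/3)/(-45462540/84889) = (344687/30)*(-84889/45462540) = -29260134743/1363876200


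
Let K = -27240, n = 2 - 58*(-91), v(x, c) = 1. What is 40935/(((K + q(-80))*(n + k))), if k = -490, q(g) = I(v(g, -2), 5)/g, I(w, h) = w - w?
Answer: -2729/8698640 ≈ -0.00031373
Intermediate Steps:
I(w, h) = 0
q(g) = 0 (q(g) = 0/g = 0)
n = 5280 (n = 2 + 5278 = 5280)
40935/(((K + q(-80))*(n + k))) = 40935/(((-27240 + 0)*(5280 - 490))) = 40935/((-27240*4790)) = 40935/(-130479600) = 40935*(-1/130479600) = -2729/8698640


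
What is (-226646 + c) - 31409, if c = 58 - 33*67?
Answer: -260208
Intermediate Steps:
c = -2153 (c = 58 - 2211 = -2153)
(-226646 + c) - 31409 = (-226646 - 2153) - 31409 = -228799 - 31409 = -260208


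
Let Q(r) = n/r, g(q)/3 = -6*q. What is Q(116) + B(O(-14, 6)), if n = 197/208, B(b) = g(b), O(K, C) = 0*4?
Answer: 197/24128 ≈ 0.0081648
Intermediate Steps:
g(q) = -18*q (g(q) = 3*(-6*q) = -18*q)
O(K, C) = 0
B(b) = -18*b
n = 197/208 (n = 197*(1/208) = 197/208 ≈ 0.94711)
Q(r) = 197/(208*r)
Q(116) + B(O(-14, 6)) = (197/208)/116 - 18*0 = (197/208)*(1/116) + 0 = 197/24128 + 0 = 197/24128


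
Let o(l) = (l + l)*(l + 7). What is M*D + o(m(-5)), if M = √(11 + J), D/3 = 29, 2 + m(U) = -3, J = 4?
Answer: -20 + 87*√15 ≈ 316.95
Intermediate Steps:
m(U) = -5 (m(U) = -2 - 3 = -5)
D = 87 (D = 3*29 = 87)
o(l) = 2*l*(7 + l) (o(l) = (2*l)*(7 + l) = 2*l*(7 + l))
M = √15 (M = √(11 + 4) = √15 ≈ 3.8730)
M*D + o(m(-5)) = √15*87 + 2*(-5)*(7 - 5) = 87*√15 + 2*(-5)*2 = 87*√15 - 20 = -20 + 87*√15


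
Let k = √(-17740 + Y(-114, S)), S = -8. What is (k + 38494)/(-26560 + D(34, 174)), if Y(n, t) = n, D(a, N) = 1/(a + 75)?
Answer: -4195846/2895039 - 109*I*√17854/2895039 ≈ -1.4493 - 0.0050308*I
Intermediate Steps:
D(a, N) = 1/(75 + a)
k = I*√17854 (k = √(-17740 - 114) = √(-17854) = I*√17854 ≈ 133.62*I)
(k + 38494)/(-26560 + D(34, 174)) = (I*√17854 + 38494)/(-26560 + 1/(75 + 34)) = (38494 + I*√17854)/(-26560 + 1/109) = (38494 + I*√17854)/(-2895039/109) = (38494 + I*√17854)*(-109/2895039) = -4195846/2895039 - 109*I*√17854/2895039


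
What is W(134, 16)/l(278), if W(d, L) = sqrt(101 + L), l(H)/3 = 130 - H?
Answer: -sqrt(13)/148 ≈ -0.024362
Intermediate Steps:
l(H) = 390 - 3*H (l(H) = 3*(130 - H) = 390 - 3*H)
W(134, 16)/l(278) = sqrt(101 + 16)/(390 - 3*278) = sqrt(117)/(390 - 834) = (3*sqrt(13))/(-444) = (3*sqrt(13))*(-1/444) = -sqrt(13)/148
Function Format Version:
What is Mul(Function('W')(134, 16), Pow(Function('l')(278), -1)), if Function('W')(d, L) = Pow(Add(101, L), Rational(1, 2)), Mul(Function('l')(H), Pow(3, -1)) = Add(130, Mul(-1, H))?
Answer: Mul(Rational(-1, 148), Pow(13, Rational(1, 2))) ≈ -0.024362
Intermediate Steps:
Function('l')(H) = Add(390, Mul(-3, H)) (Function('l')(H) = Mul(3, Add(130, Mul(-1, H))) = Add(390, Mul(-3, H)))
Mul(Function('W')(134, 16), Pow(Function('l')(278), -1)) = Mul(Pow(Add(101, 16), Rational(1, 2)), Pow(Add(390, Mul(-3, 278)), -1)) = Mul(Pow(117, Rational(1, 2)), Pow(Add(390, -834), -1)) = Mul(Mul(3, Pow(13, Rational(1, 2))), Pow(-444, -1)) = Mul(Mul(3, Pow(13, Rational(1, 2))), Rational(-1, 444)) = Mul(Rational(-1, 148), Pow(13, Rational(1, 2)))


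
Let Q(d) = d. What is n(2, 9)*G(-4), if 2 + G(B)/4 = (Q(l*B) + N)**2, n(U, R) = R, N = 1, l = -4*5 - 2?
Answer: 285084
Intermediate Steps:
l = -22 (l = -20 - 2 = -22)
G(B) = -8 + 4*(1 - 22*B)**2 (G(B) = -8 + 4*(-22*B + 1)**2 = -8 + 4*(1 - 22*B)**2)
n(2, 9)*G(-4) = 9*(-8 + 4*(1 - 22*(-4))**2) = 9*(-8 + 4*(1 + 88)**2) = 9*(-8 + 4*89**2) = 9*(-8 + 4*7921) = 9*(-8 + 31684) = 9*31676 = 285084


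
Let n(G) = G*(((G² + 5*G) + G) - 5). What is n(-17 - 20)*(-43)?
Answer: 1816922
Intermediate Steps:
n(G) = G*(-5 + G² + 6*G) (n(G) = G*((G² + 6*G) - 5) = G*(-5 + G² + 6*G))
n(-17 - 20)*(-43) = ((-17 - 20)*(-5 + (-17 - 20)² + 6*(-17 - 20)))*(-43) = -37*(-5 + (-37)² + 6*(-37))*(-43) = -37*(-5 + 1369 - 222)*(-43) = -37*1142*(-43) = -42254*(-43) = 1816922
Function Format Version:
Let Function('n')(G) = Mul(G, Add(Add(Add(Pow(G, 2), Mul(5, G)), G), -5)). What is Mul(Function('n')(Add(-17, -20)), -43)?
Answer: 1816922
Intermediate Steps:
Function('n')(G) = Mul(G, Add(-5, Pow(G, 2), Mul(6, G))) (Function('n')(G) = Mul(G, Add(Add(Pow(G, 2), Mul(6, G)), -5)) = Mul(G, Add(-5, Pow(G, 2), Mul(6, G))))
Mul(Function('n')(Add(-17, -20)), -43) = Mul(Mul(Add(-17, -20), Add(-5, Pow(Add(-17, -20), 2), Mul(6, Add(-17, -20)))), -43) = Mul(Mul(-37, Add(-5, Pow(-37, 2), Mul(6, -37))), -43) = Mul(Mul(-37, Add(-5, 1369, -222)), -43) = Mul(Mul(-37, 1142), -43) = Mul(-42254, -43) = 1816922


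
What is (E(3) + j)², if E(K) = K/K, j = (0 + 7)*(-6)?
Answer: 1681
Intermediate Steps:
j = -42 (j = 7*(-6) = -42)
E(K) = 1
(E(3) + j)² = (1 - 42)² = (-41)² = 1681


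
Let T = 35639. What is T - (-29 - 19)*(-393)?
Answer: 16775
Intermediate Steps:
T - (-29 - 19)*(-393) = 35639 - (-29 - 19)*(-393) = 35639 - (-48)*(-393) = 35639 - 1*18864 = 35639 - 18864 = 16775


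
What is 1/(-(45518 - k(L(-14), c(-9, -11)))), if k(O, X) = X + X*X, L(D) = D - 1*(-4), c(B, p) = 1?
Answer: -1/45516 ≈ -2.1970e-5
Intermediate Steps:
L(D) = 4 + D (L(D) = D + 4 = 4 + D)
k(O, X) = X + X²
1/(-(45518 - k(L(-14), c(-9, -11)))) = 1/(-(45518 - (1 + 1))) = 1/(-(45518 - 2)) = 1/(-1*45516) = 1/(-45516) = -1/45516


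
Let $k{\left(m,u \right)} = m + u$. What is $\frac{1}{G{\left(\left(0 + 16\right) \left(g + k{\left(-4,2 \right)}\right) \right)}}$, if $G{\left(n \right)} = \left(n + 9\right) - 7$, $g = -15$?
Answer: $- \frac{1}{270} \approx -0.0037037$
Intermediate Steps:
$G{\left(n \right)} = 2 + n$ ($G{\left(n \right)} = \left(9 + n\right) - 7 = 2 + n$)
$\frac{1}{G{\left(\left(0 + 16\right) \left(g + k{\left(-4,2 \right)}\right) \right)}} = \frac{1}{2 + \left(0 + 16\right) \left(-15 + \left(-4 + 2\right)\right)} = \frac{1}{2 + 16 \left(-15 - 2\right)} = \frac{1}{2 + 16 \left(-17\right)} = \frac{1}{2 - 272} = \frac{1}{-270} = - \frac{1}{270}$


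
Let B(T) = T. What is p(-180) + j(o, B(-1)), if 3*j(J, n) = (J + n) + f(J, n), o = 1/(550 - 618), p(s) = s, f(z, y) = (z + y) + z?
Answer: -36859/204 ≈ -180.68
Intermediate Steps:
f(z, y) = y + 2*z (f(z, y) = (y + z) + z = y + 2*z)
o = -1/68 (o = 1/(-68) = -1/68 ≈ -0.014706)
j(J, n) = J + 2*n/3 (j(J, n) = ((J + n) + (n + 2*J))/3 = (2*n + 3*J)/3 = J + 2*n/3)
p(-180) + j(o, B(-1)) = -180 + (-1/68 + (⅔)*(-1)) = -180 + (-1/68 - ⅔) = -180 - 139/204 = -36859/204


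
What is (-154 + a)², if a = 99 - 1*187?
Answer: 58564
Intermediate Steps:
a = -88 (a = 99 - 187 = -88)
(-154 + a)² = (-154 - 88)² = (-242)² = 58564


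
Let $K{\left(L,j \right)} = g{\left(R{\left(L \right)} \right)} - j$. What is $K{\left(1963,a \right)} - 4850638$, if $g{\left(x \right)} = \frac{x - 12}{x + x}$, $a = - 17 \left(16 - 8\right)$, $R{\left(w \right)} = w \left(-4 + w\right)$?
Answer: $- \frac{12435123984521}{2563678} \approx -4.8505 \cdot 10^{6}$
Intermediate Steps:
$a = -136$ ($a = \left(-17\right) 8 = -136$)
$g{\left(x \right)} = \frac{-12 + x}{2 x}$
$K{\left(L,j \right)} = - j + \frac{-12 + L \left(-4 + L\right)}{2 L \left(-4 + L\right)}$ ($K{\left(L,j \right)} = \frac{-12 + L \left(-4 + L\right)}{2 L \left(-4 + L\right)} - j = - j + \frac{-12 + L \left(-4 + L\right)}{2 L \left(-4 + L\right)}$)
$K{\left(1963,a \right)} - 4850638 = \frac{-6 + \frac{1}{2} \cdot 1963 \left(-4 + 1963\right) - 1963 \left(-136\right) \left(-4 + 1963\right)}{1963 \left(-4 + 1963\right)} - 4850638 = \frac{-6 + \frac{1}{2} \cdot 1963 \cdot 1959 - 1963 \left(-136\right) 1959}{1963 \cdot 1959} - 4850638 = \frac{1}{1963} \cdot \frac{1}{1959} \left(-6 + \frac{3845517}{2} + 522990312\right) - 4850638 = \frac{1}{1963} \cdot \frac{1}{1959} \cdot \frac{1049826129}{2} - 4850638 = \frac{349942043}{2563678} - 4850638 = - \frac{12435123984521}{2563678}$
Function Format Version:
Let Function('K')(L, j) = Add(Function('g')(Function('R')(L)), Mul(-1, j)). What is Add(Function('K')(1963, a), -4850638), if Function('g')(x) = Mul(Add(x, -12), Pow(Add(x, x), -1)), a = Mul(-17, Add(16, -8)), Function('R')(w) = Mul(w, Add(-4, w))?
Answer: Rational(-12435123984521, 2563678) ≈ -4.8505e+6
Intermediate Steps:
a = -136 (a = Mul(-17, 8) = -136)
Function('g')(x) = Mul(Rational(1, 2), Pow(x, -1), Add(-12, x)) (Function('g')(x) = Mul(Add(-12, x), Pow(Mul(2, x), -1)) = Mul(Add(-12, x), Mul(Rational(1, 2), Pow(x, -1))) = Mul(Rational(1, 2), Pow(x, -1), Add(-12, x)))
Function('K')(L, j) = Add(Mul(-1, j), Mul(Rational(1, 2), Pow(L, -1), Pow(Add(-4, L), -1), Add(-12, Mul(L, Add(-4, L))))) (Function('K')(L, j) = Add(Mul(Rational(1, 2), Pow(Mul(L, Add(-4, L)), -1), Add(-12, Mul(L, Add(-4, L)))), Mul(-1, j)) = Add(Mul(Rational(1, 2), Mul(Pow(L, -1), Pow(Add(-4, L), -1)), Add(-12, Mul(L, Add(-4, L)))), Mul(-1, j)) = Add(Mul(Rational(1, 2), Pow(L, -1), Pow(Add(-4, L), -1), Add(-12, Mul(L, Add(-4, L)))), Mul(-1, j)) = Add(Mul(-1, j), Mul(Rational(1, 2), Pow(L, -1), Pow(Add(-4, L), -1), Add(-12, Mul(L, Add(-4, L))))))
Add(Function('K')(1963, a), -4850638) = Add(Mul(Pow(1963, -1), Pow(Add(-4, 1963), -1), Add(-6, Mul(Rational(1, 2), 1963, Add(-4, 1963)), Mul(-1, 1963, -136, Add(-4, 1963)))), -4850638) = Add(Mul(Rational(1, 1963), Pow(1959, -1), Add(-6, Mul(Rational(1, 2), 1963, 1959), Mul(-1, 1963, -136, 1959))), -4850638) = Add(Mul(Rational(1, 1963), Rational(1, 1959), Add(-6, Rational(3845517, 2), 522990312)), -4850638) = Add(Mul(Rational(1, 1963), Rational(1, 1959), Rational(1049826129, 2)), -4850638) = Add(Rational(349942043, 2563678), -4850638) = Rational(-12435123984521, 2563678)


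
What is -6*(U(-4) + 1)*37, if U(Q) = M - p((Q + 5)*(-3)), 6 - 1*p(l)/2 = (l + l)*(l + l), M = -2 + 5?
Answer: -14208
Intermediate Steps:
M = 3
p(l) = 12 - 8*l² (p(l) = 12 - 2*(l + l)*(l + l) = 12 - 2*2*l*2*l = 12 - 8*l²)
U(Q) = -9 + 8*(-15 - 3*Q)² (U(Q) = 3 - (12 - 8*9*(Q + 5)²) = 3 - (12 - 8*9*(5 + Q)²) = 3 - (12 - 8*(-15 - 3*Q)²) = 3 + (-12 + 8*(-15 - 3*Q)²) = -9 + 8*(-15 - 3*Q)²)
-6*(U(-4) + 1)*37 = -6*((-9 + 72*(5 - 4)²) + 1)*37 = -6*((-9 + 72*1²) + 1)*37 = -6*((-9 + 72*1) + 1)*37 = -6*((-9 + 72) + 1)*37 = -6*(63 + 1)*37 = -384*37 = -6*2368 = -14208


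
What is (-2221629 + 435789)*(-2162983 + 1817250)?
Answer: 617423820720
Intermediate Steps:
(-2221629 + 435789)*(-2162983 + 1817250) = -1785840*(-345733) = 617423820720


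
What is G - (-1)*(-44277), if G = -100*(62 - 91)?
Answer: -41377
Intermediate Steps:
G = 2900 (G = -100*(-29) = 2900)
G - (-1)*(-44277) = 2900 - (-1)*(-44277) = 2900 - 1*44277 = 2900 - 44277 = -41377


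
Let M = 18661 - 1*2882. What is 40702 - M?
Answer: 24923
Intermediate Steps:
M = 15779 (M = 18661 - 2882 = 15779)
40702 - M = 40702 - 1*15779 = 40702 - 15779 = 24923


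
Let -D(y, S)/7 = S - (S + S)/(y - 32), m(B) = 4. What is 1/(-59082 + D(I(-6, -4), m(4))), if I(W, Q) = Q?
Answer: -9/532004 ≈ -1.6917e-5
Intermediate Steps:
D(y, S) = -7*S + 14*S/(-32 + y) (D(y, S) = -7*(S - (S + S)/(y - 32)) = -7*(S - 2*S/(-32 + y)) = -7*S + 14*S/(-32 + y))
1/(-59082 + D(I(-6, -4), m(4))) = 1/(-59082 + 7*4*(34 - 1*(-4))/(-32 - 4)) = 1/(-59082 + 7*4*(34 + 4)/(-36)) = 1/(-59082 + 7*4*(-1/36)*38) = 1/(-59082 - 266/9) = 1/(-532004/9) = -9/532004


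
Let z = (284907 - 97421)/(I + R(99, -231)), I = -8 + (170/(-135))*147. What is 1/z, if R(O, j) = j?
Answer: -3817/1687374 ≈ -0.0022621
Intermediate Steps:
I = -1738/9 (I = -8 + (170*(-1/135))*147 = -8 - 34/27*147 = -8 - 1666/9 = -1738/9 ≈ -193.11)
z = -1687374/3817 (z = (284907 - 97421)/(-1738/9 - 231) = 187486/(-3817/9) = 187486*(-9/3817) = -1687374/3817 ≈ -442.07)
1/z = 1/(-1687374/3817) = -3817/1687374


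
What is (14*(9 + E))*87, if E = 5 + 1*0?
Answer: 17052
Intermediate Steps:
E = 5 (E = 5 + 0 = 5)
(14*(9 + E))*87 = (14*(9 + 5))*87 = (14*14)*87 = 196*87 = 17052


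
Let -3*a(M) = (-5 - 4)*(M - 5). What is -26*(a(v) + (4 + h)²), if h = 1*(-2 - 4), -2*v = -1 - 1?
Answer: 208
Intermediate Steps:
v = 1 (v = -(-1 - 1)/2 = -½*(-2) = 1)
a(M) = -15 + 3*M (a(M) = -(-5 - 4)*(M - 5)/3 = -(-3)*(-5 + M) = -(45 - 9*M)/3 = -15 + 3*M)
h = -6 (h = 1*(-6) = -6)
-26*(a(v) + (4 + h)²) = -26*((-15 + 3*1) + (4 - 6)²) = -26*((-15 + 3) + (-2)²) = -26*(-12 + 4) = -26*(-8) = 208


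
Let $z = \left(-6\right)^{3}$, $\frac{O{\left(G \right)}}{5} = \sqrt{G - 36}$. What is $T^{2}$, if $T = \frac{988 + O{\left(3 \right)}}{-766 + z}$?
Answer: $\frac{975319}{964324} + \frac{2470 i \sqrt{33}}{241081} \approx 1.0114 + 0.058856 i$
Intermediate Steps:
$O{\left(G \right)} = 5 \sqrt{-36 + G}$ ($O{\left(G \right)} = 5 \sqrt{G - 36} = 5 \sqrt{-36 + G}$)
$z = -216$
$T = - \frac{494}{491} - \frac{5 i \sqrt{33}}{982}$ ($T = \frac{988 + 5 \sqrt{-36 + 3}}{-766 - 216} = \frac{988 + 5 \sqrt{-33}}{-982} = \left(988 + 5 i \sqrt{33}\right) \left(- \frac{1}{982}\right) = - \frac{494}{491} - \frac{5 i \sqrt{33}}{982} \approx -1.0061 - 0.029249 i$)
$T^{2} = \left(- \frac{494}{491} - \frac{5 i \sqrt{33}}{982}\right)^{2}$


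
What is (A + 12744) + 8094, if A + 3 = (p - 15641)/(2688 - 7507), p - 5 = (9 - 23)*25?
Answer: 100419851/4819 ≈ 20838.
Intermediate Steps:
p = -345 (p = 5 + (9 - 23)*25 = 5 - 14*25 = 5 - 350 = -345)
A = 1529/4819 (A = -3 + (-345 - 15641)/(2688 - 7507) = -3 - 15986/(-4819) = -3 - 15986*(-1/4819) = -3 + 15986/4819 = 1529/4819 ≈ 0.31729)
(A + 12744) + 8094 = (1529/4819 + 12744) + 8094 = 61414865/4819 + 8094 = 100419851/4819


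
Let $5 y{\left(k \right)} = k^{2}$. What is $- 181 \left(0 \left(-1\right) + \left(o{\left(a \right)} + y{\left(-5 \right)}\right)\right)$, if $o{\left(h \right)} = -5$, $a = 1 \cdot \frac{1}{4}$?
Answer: $0$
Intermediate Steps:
$a = \frac{1}{4}$ ($a = 1 \cdot \frac{1}{4} = \frac{1}{4} \approx 0.25$)
$y{\left(k \right)} = \frac{k^{2}}{5}$
$- 181 \left(0 \left(-1\right) + \left(o{\left(a \right)} + y{\left(-5 \right)}\right)\right) = - 181 \left(0 \left(-1\right) - \left(5 - \frac{\left(-5\right)^{2}}{5}\right)\right) = - 181 \left(0 + \left(-5 + \frac{1}{5} \cdot 25\right)\right) = - 181 \left(0 + \left(-5 + 5\right)\right) = - 181 \left(0 + 0\right) = \left(-181\right) 0 = 0$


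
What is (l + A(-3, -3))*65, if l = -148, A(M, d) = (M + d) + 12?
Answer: -9230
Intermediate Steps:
A(M, d) = 12 + M + d
(l + A(-3, -3))*65 = (-148 + (12 - 3 - 3))*65 = (-148 + 6)*65 = -142*65 = -9230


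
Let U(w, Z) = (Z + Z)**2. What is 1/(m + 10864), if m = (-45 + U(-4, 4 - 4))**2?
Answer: 1/12889 ≈ 7.7586e-5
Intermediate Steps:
U(w, Z) = 4*Z**2 (U(w, Z) = (2*Z)**2 = 4*Z**2)
m = 2025 (m = (-45 + 4*(4 - 4)**2)**2 = (-45 + 4*0**2)**2 = (-45 + 4*0)**2 = (-45 + 0)**2 = (-45)**2 = 2025)
1/(m + 10864) = 1/(2025 + 10864) = 1/12889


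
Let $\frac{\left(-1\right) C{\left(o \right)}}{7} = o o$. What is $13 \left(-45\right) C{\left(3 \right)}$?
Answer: $36855$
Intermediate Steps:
$C{\left(o \right)} = - 7 o^{2}$ ($C{\left(o \right)} = - 7 o o = - 7 o^{2}$)
$13 \left(-45\right) C{\left(3 \right)} = 13 \left(-45\right) \left(- 7 \cdot 3^{2}\right) = - 585 \left(\left(-7\right) 9\right) = \left(-585\right) \left(-63\right) = 36855$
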